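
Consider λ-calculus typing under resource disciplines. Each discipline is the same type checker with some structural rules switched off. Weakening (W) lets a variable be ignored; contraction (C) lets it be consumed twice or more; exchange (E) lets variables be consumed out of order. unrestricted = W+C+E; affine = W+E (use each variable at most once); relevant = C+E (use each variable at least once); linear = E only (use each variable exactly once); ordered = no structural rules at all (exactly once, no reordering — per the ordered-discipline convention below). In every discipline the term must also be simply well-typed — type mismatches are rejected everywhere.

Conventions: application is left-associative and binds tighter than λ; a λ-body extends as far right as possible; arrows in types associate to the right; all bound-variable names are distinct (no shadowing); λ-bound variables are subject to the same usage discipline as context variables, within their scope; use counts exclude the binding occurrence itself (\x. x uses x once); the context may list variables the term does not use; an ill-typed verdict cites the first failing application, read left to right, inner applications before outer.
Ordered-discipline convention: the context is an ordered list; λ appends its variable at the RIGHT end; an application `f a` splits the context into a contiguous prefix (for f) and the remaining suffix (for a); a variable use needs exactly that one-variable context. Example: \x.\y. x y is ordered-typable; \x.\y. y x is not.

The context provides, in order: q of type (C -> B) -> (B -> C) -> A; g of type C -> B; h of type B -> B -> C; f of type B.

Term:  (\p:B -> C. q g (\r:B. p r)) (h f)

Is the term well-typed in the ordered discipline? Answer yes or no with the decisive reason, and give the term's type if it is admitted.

yes — q, g, h, f, p, r: once each, no exchange needed; term : A
use counts: q ×1, g ×1, h ×1, f ×1, p [bound] ×1, r [bound] ×1
uses in reading order: q, g, p, r, h, f
typing: the term checks, with type A
all disciplines: ordered ✓, linear ✓, affine ✓, relevant ✓, unrestricted ✓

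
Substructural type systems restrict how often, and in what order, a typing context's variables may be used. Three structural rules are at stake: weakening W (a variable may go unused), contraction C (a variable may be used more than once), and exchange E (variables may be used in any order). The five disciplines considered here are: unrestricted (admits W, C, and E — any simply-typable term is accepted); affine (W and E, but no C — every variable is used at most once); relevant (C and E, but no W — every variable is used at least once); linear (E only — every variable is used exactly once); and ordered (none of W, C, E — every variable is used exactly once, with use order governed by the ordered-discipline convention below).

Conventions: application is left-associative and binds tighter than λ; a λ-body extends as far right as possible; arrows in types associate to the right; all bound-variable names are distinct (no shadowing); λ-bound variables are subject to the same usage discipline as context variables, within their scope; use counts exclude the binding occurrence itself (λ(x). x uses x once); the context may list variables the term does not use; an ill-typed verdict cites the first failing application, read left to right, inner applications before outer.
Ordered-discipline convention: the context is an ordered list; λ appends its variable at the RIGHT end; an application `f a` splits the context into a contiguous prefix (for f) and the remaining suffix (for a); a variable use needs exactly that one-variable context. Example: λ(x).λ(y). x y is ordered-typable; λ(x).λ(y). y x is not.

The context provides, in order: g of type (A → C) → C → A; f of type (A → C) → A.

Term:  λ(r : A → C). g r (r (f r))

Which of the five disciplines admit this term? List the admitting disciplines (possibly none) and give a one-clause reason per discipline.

admitted in: relevant, unrestricted
counts: g: 1; f: 1; r (λ-bound): 3
uses in reading order: g, r, r, f, r
typing: ✓ — (A → C) → A
ordered: ✗ — needs contraction — r ×3
linear: ✗ — needs contraction — r ×3
affine: ✗ — needs contraction — r ×3
relevant: ✓ — every one of g, f, r appears
unrestricted: ✓ — type-checks ((A → C) → A) and nothing is barred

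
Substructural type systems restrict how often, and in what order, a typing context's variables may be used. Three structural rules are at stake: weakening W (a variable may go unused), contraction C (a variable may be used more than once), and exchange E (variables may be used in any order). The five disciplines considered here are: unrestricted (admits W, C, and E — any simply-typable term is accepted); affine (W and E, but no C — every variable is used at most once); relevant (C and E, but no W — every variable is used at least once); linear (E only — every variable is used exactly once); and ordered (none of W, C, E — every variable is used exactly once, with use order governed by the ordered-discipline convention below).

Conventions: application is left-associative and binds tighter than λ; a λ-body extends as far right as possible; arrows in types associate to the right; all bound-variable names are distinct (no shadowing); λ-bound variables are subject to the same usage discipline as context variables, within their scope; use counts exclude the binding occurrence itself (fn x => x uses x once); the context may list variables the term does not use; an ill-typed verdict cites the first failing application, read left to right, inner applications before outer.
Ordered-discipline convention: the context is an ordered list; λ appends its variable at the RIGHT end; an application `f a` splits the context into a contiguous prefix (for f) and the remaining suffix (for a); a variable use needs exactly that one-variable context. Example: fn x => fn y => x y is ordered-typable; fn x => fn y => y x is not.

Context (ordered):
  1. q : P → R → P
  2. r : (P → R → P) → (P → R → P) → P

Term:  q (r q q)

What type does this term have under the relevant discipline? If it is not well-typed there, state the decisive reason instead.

term : R → P
usage: q: 3×; r: 1×
uses in reading order: q, r, q, q
typing: ✓ — R → P
summary: ordered ✗; linear ✗; affine ✗; relevant ✓; unrestricted ✓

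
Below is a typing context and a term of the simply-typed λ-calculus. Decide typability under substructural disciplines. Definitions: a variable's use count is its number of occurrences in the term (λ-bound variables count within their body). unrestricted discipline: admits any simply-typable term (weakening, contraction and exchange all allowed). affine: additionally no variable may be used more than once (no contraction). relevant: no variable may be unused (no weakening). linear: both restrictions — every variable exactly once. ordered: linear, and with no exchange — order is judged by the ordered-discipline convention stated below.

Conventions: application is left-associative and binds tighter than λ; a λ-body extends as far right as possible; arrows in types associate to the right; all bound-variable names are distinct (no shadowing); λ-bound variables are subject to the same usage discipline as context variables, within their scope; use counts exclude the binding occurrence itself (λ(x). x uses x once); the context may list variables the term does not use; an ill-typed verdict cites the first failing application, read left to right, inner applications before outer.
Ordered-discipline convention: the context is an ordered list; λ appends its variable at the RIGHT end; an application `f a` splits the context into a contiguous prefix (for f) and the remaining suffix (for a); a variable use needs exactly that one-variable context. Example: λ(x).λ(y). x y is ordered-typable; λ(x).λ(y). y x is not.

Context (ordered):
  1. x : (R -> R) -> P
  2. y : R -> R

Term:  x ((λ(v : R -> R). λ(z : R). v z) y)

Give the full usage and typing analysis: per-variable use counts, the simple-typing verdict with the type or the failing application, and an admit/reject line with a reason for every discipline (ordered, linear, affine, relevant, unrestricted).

variable uses: x: 1, y: 1, v (bound): 1, z (bound): 1
order of uses: x, v, z, y
typing: well-typed — term : P
ordered: ✓, one use each (x, y, v, z); ordered split holds
linear: ✓, x, y, v, z: one use apiece
affine: ✓, at most one use each (x, y, v, z)
relevant: ✓, none of x, y, v, z goes unused
unrestricted: ✓, simply typable at P; W, C, E all held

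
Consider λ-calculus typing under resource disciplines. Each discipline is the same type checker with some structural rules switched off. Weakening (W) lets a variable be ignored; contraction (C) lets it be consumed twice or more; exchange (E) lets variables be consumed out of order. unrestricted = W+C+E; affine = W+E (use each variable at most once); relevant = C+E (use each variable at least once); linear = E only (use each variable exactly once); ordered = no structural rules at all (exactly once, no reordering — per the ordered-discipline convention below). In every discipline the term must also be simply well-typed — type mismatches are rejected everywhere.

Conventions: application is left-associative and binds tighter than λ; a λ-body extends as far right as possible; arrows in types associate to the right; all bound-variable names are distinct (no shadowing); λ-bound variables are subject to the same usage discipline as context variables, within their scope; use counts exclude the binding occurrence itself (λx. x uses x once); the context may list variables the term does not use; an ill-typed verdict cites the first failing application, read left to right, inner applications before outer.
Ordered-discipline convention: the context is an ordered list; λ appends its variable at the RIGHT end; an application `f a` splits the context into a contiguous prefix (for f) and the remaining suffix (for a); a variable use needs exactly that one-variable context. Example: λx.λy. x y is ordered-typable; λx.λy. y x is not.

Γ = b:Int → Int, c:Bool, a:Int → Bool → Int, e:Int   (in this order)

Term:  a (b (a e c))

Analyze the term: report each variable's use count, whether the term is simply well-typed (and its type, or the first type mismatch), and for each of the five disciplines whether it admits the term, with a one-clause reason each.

usage: b: 1; c: 1; a: 2; e: 1
left-to-right use order: a, b, a, e, c
typing: ✓ — Bool → Int
ordered: ✗, repeated use of a ×2
linear: ✗, repeated use of a ×2
affine: ✗, repeated use of a ×2
relevant: ✓, none of b, c, a, e goes unused
unrestricted: ✓, typability at Bool → Int is all that's needed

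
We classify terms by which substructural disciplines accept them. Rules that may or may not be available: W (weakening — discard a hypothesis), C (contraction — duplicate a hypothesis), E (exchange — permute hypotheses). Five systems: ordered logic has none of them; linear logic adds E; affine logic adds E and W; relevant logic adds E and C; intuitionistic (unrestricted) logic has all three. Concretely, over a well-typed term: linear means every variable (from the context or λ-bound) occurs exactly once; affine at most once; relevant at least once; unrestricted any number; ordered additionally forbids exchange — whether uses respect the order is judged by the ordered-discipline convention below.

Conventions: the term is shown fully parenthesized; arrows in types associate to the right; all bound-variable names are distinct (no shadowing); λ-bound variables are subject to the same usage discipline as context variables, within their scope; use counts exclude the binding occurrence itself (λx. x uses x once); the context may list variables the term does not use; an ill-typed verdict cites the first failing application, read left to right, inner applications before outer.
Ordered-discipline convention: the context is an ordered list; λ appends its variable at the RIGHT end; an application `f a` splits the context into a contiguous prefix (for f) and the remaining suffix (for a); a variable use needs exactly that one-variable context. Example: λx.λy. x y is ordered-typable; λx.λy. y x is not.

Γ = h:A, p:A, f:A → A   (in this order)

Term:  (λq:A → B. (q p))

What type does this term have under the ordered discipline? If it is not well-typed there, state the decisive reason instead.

not well-typed under ordered — needs weakening: h, f unused
variable uses: h=0; p=1; f=0; q [bound]=1
use order (left to right): q, p
typing: well-typed — term : (A → B) → B
summary: ordered ✗ | linear ✗ | affine ✓ | relevant ✗ | unrestricted ✓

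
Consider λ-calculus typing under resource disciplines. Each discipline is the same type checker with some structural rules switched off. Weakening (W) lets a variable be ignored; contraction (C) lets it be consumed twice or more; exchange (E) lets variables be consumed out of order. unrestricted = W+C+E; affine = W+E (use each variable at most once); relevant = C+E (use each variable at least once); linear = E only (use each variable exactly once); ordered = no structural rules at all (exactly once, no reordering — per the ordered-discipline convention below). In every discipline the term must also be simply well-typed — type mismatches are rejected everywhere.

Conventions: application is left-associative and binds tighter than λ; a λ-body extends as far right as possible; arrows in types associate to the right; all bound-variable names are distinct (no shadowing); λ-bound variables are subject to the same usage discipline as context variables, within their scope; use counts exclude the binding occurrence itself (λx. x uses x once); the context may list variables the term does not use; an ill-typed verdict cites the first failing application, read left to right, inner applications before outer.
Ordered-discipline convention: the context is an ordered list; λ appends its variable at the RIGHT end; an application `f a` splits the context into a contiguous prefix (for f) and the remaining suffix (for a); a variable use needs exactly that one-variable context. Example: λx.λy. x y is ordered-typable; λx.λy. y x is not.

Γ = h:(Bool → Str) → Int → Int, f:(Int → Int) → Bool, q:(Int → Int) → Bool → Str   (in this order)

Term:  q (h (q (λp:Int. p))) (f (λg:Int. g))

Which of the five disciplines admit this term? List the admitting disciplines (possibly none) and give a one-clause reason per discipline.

admitted in: relevant, unrestricted
use counts: h: 1×, f: 1×, q: 2×, p [bound]: 1×, g [bound]: 1×
order of uses: q, h, q, p, f, g
typing: ✓ — Str
ordered ✗ (repeated use of q ×2)
linear ✗ (repeated use of q ×2)
affine ✗ (repeated use of q ×2)
relevant ✓ (h, f, q, p, g: all used, weakening unneeded)
unrestricted ✓ (simply typable at Str; W, C, E all held)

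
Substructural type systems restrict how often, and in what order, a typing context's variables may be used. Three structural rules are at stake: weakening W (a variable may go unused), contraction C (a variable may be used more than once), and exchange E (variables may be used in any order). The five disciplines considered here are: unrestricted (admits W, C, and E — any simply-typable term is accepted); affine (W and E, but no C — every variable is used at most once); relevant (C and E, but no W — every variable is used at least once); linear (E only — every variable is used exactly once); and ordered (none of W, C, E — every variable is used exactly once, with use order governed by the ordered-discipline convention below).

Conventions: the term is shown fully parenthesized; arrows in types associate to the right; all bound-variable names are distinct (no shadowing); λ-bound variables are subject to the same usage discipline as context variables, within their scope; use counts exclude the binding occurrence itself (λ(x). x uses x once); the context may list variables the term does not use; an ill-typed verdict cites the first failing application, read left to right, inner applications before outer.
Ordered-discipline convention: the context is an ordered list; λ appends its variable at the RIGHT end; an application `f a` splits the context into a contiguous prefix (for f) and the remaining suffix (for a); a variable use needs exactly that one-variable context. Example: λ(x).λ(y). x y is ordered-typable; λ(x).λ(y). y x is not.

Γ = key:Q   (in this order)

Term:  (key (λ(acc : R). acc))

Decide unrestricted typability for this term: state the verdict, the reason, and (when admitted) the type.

no — a type mismatch blocks all five
use counts: key=1, acc [bound]=1
left-to-right use order: key, acc
typing: ill-typed: applying a non-function (Q)
all disciplines: ordered ✗ · linear ✗ · affine ✗ · relevant ✗ · unrestricted ✗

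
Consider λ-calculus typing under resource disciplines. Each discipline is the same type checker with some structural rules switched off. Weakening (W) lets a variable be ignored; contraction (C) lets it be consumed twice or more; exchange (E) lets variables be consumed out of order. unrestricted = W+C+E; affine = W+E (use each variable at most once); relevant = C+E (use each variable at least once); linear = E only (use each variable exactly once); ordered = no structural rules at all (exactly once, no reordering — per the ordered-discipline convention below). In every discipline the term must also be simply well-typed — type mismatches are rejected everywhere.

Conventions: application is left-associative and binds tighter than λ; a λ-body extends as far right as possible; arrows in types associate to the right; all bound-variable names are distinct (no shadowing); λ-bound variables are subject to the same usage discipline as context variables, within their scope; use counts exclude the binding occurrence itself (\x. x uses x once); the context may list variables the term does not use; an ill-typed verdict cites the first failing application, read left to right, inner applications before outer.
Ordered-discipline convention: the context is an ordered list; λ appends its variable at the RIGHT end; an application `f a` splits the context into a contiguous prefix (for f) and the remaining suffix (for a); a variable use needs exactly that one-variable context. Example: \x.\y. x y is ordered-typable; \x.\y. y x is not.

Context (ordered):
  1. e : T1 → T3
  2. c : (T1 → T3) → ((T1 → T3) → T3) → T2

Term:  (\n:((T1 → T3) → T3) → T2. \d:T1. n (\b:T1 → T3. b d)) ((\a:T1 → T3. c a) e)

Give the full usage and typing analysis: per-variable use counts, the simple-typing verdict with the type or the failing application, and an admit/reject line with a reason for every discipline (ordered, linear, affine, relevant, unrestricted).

use counts: e=1, c=1, n (bound)=1, d (bound)=1, b (bound)=1, a (bound)=1
use order (left to right): n, b, d, c, a, e
typing: well-typed at T1 → T2
ordered: ✗, no ordered split (uses run n, b, d, c, a, e)
linear: ✓, e, c, n, d, b, a: one use apiece
affine: ✓, e, c, n, d, b, a: no repeats, contraction unneeded
relevant: ✓, e, c, n, d, b, a: all used, weakening unneeded
unrestricted: ✓, type-checks (T1 → T2) and nothing is barred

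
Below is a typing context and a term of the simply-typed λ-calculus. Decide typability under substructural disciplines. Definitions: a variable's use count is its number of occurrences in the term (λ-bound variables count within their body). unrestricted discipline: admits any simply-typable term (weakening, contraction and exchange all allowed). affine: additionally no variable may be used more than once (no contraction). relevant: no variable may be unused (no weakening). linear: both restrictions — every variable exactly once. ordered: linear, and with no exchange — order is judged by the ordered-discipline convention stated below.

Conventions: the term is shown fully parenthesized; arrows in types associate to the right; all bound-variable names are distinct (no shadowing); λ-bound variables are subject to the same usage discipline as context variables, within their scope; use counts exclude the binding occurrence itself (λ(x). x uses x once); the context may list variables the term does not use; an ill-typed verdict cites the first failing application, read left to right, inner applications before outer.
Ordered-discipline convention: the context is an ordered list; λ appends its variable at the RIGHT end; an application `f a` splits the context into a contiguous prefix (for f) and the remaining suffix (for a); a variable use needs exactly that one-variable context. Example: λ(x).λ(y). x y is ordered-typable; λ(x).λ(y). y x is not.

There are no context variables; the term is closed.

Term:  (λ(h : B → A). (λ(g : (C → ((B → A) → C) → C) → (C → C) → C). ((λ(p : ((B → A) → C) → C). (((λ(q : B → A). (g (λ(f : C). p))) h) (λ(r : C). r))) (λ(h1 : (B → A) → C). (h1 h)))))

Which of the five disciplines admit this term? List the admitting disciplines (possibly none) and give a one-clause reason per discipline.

admitting disciplines: unrestricted
use counts: h [bound] ×2, g [bound] ×1, p [bound] ×1, q [bound] ×0, f [bound] ×0, r [bound] ×1, h1 [bound] ×1
use order (left to right): g, p, h, r, h1, h
typing: well-typed at (B → A) → ((C → ((B → A) → C) → C) → (C → C) → C) → C
ordered: ✗, uses contraction: h ×2; unused: q, f — weakening required
linear: ✗, uses contraction: h ×2; unused: q, f — weakening required
affine: ✗, uses contraction: h ×2
relevant: ✗, unused: q, f — weakening required
unrestricted: ✓, typability at (B → A) → ((C → ((B → A) → C) → C) → (C → C) → C) → C is all that's needed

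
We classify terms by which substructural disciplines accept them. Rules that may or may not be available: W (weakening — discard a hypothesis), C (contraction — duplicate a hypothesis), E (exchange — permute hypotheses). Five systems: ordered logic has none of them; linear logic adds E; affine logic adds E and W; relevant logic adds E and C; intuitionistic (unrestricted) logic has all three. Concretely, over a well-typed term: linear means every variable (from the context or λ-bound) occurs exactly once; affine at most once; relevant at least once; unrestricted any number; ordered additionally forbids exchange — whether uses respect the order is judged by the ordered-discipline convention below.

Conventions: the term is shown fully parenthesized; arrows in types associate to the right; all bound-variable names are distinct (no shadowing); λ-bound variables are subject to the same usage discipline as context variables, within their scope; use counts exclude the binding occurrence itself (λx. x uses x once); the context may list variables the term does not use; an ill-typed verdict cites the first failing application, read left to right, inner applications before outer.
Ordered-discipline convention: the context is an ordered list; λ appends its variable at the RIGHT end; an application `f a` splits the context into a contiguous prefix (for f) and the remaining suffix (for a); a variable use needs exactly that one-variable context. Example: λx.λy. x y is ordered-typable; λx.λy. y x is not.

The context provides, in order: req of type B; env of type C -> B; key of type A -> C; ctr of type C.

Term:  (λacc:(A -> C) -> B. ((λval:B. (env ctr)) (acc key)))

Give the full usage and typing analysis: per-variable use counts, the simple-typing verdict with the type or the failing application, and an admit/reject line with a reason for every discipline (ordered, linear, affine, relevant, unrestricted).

use counts: req: 0×; env: 1×; key: 1×; ctr: 1×; acc (bound): 1×; val (bound): 0×
uses in reading order: env, ctr, acc, key
typing: the term checks, with type ((A -> C) -> B) -> B
ordered ✗ (unused: req, val — weakening required)
linear ✗ (unused: req, val — weakening required)
affine ✓ (req, env, key, ctr, acc, val: no repeats, contraction unneeded)
relevant ✗ (unused: req, val — weakening required)
unrestricted ✓ (typability at ((A -> C) -> B) -> B is all that's needed)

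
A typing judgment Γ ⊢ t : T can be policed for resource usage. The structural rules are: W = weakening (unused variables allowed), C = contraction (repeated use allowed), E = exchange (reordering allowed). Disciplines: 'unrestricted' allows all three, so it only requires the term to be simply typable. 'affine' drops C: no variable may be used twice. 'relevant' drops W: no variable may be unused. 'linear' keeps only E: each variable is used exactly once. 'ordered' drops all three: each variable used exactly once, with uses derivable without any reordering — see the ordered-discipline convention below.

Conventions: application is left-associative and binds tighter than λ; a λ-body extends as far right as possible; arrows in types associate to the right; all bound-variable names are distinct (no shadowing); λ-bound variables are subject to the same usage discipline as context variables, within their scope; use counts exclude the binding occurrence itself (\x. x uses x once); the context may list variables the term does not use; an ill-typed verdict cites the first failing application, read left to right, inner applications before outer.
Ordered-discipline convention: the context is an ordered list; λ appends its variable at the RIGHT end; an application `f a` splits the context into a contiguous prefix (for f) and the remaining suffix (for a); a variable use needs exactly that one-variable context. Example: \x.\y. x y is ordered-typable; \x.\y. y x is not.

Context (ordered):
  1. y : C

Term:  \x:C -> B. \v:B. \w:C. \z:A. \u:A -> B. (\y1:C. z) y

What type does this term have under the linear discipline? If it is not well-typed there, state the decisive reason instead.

not well-typed under linear — needs weakening: x, v, w, u, y1 unused
usage: y: 1, x [bound]: 0, v [bound]: 0, w [bound]: 0, z [bound]: 1, u [bound]: 0, y1 [bound]: 0
uses in reading order: z, y
typing: ✓ — (C -> B) -> B -> C -> A -> (A -> B) -> A
across the five disciplines: ordered ✗; linear ✗; affine ✓; relevant ✗; unrestricted ✓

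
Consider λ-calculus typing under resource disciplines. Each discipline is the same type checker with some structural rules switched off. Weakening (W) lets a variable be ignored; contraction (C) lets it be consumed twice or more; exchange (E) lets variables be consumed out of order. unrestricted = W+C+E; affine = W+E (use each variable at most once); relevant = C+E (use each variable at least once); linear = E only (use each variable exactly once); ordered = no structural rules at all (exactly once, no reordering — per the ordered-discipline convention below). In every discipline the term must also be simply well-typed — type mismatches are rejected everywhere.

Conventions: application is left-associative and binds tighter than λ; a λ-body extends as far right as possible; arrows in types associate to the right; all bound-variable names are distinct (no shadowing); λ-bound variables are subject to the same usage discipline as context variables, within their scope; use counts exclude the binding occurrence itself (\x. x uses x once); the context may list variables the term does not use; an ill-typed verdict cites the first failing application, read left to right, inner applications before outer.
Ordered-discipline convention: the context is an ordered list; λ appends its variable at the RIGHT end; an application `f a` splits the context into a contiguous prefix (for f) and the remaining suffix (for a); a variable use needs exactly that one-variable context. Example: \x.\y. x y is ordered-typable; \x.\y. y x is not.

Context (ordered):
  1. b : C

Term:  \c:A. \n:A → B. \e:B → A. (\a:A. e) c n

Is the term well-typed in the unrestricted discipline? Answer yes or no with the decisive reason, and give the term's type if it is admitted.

no — the type mismatch rejects it
variable uses: b: 0×, c (bound): 1×, n (bound): 1×, e (bound): 1×, a (bound): 0×
uses in reading order: e, c, n
typing: ill-typed: an application expects B but receives A → B
per-discipline verdicts: ordered ✗, linear ✗, affine ✗, relevant ✗, unrestricted ✗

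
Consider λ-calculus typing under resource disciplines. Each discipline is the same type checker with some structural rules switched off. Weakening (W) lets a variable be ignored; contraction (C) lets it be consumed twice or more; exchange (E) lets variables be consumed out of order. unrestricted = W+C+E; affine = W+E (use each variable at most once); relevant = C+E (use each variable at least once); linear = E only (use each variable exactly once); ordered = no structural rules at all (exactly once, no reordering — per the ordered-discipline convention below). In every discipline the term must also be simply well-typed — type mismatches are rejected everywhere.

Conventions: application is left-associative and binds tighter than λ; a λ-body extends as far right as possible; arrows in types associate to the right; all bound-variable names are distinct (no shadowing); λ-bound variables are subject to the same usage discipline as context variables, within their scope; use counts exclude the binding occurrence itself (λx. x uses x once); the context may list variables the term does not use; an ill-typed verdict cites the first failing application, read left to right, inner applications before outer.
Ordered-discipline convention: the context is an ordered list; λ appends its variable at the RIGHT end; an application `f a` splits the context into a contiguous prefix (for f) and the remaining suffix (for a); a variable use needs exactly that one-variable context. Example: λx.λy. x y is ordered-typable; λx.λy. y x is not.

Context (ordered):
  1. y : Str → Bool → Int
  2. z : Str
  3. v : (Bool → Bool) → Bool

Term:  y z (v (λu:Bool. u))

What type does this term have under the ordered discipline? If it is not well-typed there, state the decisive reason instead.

term : Int
use counts: y=1; z=1; v=1; u [bound]=1
order of uses: y, z, v, u
typing: the term checks, with type Int
summary: ordered ✓ | linear ✓ | affine ✓ | relevant ✓ | unrestricted ✓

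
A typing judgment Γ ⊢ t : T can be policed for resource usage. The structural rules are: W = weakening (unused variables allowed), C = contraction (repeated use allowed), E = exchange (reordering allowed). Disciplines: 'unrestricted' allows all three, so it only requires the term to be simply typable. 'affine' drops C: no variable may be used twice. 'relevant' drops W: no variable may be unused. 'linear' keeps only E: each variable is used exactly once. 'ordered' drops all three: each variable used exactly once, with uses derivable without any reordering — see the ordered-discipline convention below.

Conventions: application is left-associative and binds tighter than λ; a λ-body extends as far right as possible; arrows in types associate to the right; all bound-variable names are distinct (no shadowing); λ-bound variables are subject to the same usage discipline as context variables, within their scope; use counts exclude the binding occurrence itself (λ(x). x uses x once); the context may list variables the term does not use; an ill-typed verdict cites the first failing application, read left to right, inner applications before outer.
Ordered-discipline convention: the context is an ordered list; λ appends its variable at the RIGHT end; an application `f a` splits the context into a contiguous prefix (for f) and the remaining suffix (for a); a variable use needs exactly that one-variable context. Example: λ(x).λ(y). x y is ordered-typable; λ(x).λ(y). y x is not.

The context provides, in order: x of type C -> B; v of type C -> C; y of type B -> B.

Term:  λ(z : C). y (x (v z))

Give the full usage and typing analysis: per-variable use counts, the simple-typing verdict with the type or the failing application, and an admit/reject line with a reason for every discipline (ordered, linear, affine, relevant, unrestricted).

usage: x=1; v=1; y=1; z [bound]=1
uses in reading order: y, x, v, z
typing: well-typed at C -> B
ordered: ✗, use order y, x, v, z needs exchange
linear: ✓, each of x, v, y, z used exactly once
affine: ✓, at most one use each (x, v, y, z)
relevant: ✓, at least one use each (x, v, y, z)
unrestricted: ✓, type-checks (C -> B) and nothing is barred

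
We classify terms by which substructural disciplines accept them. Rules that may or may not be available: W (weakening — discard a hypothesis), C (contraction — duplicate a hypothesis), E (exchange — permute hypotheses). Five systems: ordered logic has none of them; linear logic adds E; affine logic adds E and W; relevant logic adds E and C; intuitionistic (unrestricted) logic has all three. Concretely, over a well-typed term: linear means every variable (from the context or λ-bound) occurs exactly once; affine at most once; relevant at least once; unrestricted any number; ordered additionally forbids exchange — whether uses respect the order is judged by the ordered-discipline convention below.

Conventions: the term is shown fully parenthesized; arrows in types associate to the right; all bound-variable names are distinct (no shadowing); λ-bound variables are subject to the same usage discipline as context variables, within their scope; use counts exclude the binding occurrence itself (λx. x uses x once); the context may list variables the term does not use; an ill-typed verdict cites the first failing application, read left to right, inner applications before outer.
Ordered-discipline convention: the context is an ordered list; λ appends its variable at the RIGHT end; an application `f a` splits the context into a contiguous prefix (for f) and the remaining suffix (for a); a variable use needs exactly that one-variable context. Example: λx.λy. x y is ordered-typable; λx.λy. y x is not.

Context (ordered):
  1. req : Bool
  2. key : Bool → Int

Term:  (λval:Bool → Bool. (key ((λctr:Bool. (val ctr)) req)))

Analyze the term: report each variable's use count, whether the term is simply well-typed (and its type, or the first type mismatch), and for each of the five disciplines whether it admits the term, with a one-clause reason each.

use counts: req: 1×; key: 1×; val [bound]: 1×; ctr [bound]: 1×
uses in reading order: key, val, ctr, req
typing: the term checks, with type (Bool → Bool) → Int
ordered ✗ (use order key, val, ctr, req needs exchange)
linear ✓ (single use per variable (req, key, val, ctr))
affine ✓ (no duplicate uses among req, key, val, ctr)
relevant ✓ (req, key, val, ctr: all used, weakening unneeded)
unrestricted ✓ (typability at (Bool → Bool) → Int is all that's needed)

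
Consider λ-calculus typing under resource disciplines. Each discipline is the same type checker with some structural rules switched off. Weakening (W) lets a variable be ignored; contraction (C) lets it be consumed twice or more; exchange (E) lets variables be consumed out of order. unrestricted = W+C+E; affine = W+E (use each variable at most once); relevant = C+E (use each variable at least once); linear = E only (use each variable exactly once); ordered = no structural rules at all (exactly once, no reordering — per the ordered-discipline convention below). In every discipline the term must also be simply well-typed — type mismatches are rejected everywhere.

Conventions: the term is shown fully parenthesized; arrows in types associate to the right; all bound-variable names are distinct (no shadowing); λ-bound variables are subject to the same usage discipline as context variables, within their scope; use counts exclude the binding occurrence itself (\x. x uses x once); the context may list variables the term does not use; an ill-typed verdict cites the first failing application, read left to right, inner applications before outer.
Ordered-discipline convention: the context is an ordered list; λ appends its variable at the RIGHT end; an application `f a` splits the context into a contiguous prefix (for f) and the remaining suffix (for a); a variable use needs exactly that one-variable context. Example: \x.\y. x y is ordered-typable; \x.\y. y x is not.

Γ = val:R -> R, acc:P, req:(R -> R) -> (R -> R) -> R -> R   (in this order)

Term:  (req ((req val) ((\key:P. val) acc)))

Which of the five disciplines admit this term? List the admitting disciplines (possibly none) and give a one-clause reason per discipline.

admitting disciplines: unrestricted
use counts: val: 2×; acc: 1×; req: 2×; key [bound]: 0×
uses in reading order: req, req, val, val, acc
typing: well-typed — term : (R -> R) -> R -> R
ordered ✗ (uses contraction: val ×2, req ×2; key left unused)
linear ✗ (uses contraction: val ×2, req ×2; key left unused)
affine ✗ (uses contraction: val ×2, req ×2)
relevant ✗ (key left unused)
unrestricted ✓ (type-checks ((R -> R) -> R -> R) and nothing is barred)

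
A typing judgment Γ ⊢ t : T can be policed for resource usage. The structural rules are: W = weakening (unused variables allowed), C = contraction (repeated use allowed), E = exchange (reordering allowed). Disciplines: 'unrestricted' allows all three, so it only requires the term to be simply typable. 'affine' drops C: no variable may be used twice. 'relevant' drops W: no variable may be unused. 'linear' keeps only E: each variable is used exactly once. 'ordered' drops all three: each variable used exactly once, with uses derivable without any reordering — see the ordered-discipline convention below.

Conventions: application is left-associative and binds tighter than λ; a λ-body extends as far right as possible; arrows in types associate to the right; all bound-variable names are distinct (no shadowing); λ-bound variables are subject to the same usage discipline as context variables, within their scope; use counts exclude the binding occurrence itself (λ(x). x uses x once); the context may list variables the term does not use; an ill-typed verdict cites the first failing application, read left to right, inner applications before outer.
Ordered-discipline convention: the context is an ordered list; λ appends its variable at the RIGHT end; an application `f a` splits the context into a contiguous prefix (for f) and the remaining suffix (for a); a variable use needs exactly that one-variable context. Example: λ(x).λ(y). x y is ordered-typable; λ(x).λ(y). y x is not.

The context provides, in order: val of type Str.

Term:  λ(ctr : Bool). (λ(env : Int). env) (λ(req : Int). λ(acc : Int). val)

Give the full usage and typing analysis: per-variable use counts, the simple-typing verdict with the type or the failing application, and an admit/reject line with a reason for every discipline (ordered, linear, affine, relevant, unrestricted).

usage: val: 1×, ctr [bound]: 0×, env [bound]: 1×, req [bound]: 0×, acc [bound]: 0×
left-to-right use order: env, val
typing: ill-typed: a function awaiting Int gets Int → Int → Str
ordered ✗ (the type mismatch rejects it)
linear ✗ (not simply typable)
affine ✗ (fails simple typing)
relevant ✗ (a type mismatch blocks all five)
unrestricted ✗ (the type mismatch rejects it)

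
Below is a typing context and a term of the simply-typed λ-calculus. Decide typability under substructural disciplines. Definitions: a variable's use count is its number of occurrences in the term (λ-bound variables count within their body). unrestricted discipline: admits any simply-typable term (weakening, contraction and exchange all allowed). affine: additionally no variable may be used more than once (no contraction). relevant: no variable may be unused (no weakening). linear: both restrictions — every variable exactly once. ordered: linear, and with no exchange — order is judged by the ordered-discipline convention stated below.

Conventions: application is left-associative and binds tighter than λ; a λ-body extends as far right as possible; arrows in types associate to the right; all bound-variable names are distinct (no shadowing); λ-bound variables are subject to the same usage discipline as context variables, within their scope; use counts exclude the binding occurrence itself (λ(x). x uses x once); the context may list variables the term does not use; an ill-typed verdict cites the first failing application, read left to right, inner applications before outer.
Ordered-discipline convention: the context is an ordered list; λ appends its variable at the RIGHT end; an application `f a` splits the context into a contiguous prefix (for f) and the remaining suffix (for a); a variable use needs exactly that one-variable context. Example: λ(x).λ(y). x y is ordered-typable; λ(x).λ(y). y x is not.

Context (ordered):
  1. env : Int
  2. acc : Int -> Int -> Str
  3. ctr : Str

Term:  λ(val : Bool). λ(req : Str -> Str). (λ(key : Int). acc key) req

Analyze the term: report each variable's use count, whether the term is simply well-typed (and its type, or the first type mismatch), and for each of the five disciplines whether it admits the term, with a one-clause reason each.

variable uses: env: 0, acc: 1, ctr: 0, val (λ-bound): 0, req (λ-bound): 1, key (λ-bound): 1
use order (left to right): acc, key, req
typing: ill-typed: an application expects Int but receives Str -> Str
ordered ✗ (a type mismatch blocks all five)
linear ✗ (the type mismatch rejects it)
affine ✗ (not simply typable)
relevant ✗ (fails simple typing)
unrestricted ✗ (a type mismatch blocks all five)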